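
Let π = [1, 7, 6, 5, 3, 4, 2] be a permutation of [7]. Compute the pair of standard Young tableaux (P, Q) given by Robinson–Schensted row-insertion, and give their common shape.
P = [1, 2, 4] / [3] / [5] / [6] / [7];  Q = [1, 2, 6] / [3] / [4] / [5] / [7];  common shape = (3, 1, 1, 1, 1)

Row-insert the values π_1, π_2, … into P one at a time, bumping the leftmost entry strictly greater than the inserted value down to the next row. The recording tableau Q records, in position (i, j), the step at which that cell was added to P.
  Insert 1 (step 1): P = [1];  Q = [1]
  Insert 7 (step 2): P = [1, 7];  Q = [1, 2]
  Insert 6 (step 3): P = [1, 6] / [7];  Q = [1, 2] / [3]
  Insert 5 (step 4): P = [1, 5] / [6] / [7];  Q = [1, 2] / [3] / [4]
  Insert 3 (step 5): P = [1, 3] / [5] / [6] / [7];  Q = [1, 2] / [3] / [4] / [5]
  Insert 4 (step 6): P = [1, 3, 4] / [5] / [6] / [7];  Q = [1, 2, 6] / [3] / [4] / [5]
  Insert 2 (step 7): P = [1, 2, 4] / [3] / [5] / [6] / [7];  Q = [1, 2, 6] / [3] / [4] / [5] / [7]
Final shape: (3, 1, 1, 1, 1).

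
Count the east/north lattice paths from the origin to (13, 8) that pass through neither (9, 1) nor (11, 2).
Number of paths = 198846

Inclusion–exclusion. Total paths: C(21, 13) = 203490. Through P₁: C(10, 9)·C(11, 4) = 3300. Through P₂: C(13, 11)·C(8, 2) = 2184. Since P₁ is strictly southwest of P₂, a monotone path through both must visit P₁ then P₂; paths through both = C(10, 9)·C(3, 2)·C(8, 2) = 840. Avoid both = 203490 − 3300 − 2184 + 840 = 198846.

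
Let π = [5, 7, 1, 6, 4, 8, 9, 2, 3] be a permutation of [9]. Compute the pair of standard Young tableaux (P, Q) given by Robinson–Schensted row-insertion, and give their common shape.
P = [1, 2, 3, 9] / [4, 6, 8] / [5] / [7];  Q = [1, 2, 6, 7] / [3, 4, 9] / [5] / [8];  common shape = (4, 3, 1, 1)

Row-insert the values π_1, π_2, … into P one at a time, bumping the leftmost entry strictly greater than the inserted value down to the next row. The recording tableau Q records, in position (i, j), the step at which that cell was added to P.
  Insert 5 (step 1): P = [5];  Q = [1]
  Insert 7 (step 2): P = [5, 7];  Q = [1, 2]
  Insert 1 (step 3): P = [1, 7] / [5];  Q = [1, 2] / [3]
  Insert 6 (step 4): P = [1, 6] / [5, 7];  Q = [1, 2] / [3, 4]
  Insert 4 (step 5): P = [1, 4] / [5, 6] / [7];  Q = [1, 2] / [3, 4] / [5]
  Insert 8 (step 6): P = [1, 4, 8] / [5, 6] / [7];  Q = [1, 2, 6] / [3, 4] / [5]
  Insert 9 (step 7): P = [1, 4, 8, 9] / [5, 6] / [7];  Q = [1, 2, 6, 7] / [3, 4] / [5]
  Insert 2 (step 8): P = [1, 2, 8, 9] / [4, 6] / [5] / [7];  Q = [1, 2, 6, 7] / [3, 4] / [5] / [8]
  Insert 3 (step 9): P = [1, 2, 3, 9] / [4, 6, 8] / [5] / [7];  Q = [1, 2, 6, 7] / [3, 4, 9] / [5] / [8]
Final shape: (4, 3, 1, 1).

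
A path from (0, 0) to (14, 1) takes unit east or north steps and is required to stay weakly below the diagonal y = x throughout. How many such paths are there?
Number of paths = 14

By the reflection principle (André's argument), the number of monotone paths to (14, 1) with n ≤ m that never go above y = x is C(15, 14) − C(15, 15) = 15 − 1 = 14.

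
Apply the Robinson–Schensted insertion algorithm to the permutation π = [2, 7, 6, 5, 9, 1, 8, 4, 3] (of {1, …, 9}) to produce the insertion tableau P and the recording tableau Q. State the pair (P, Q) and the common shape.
P = [1, 3, 8] / [2, 4] / [5, 9] / [6] / [7];  Q = [1, 2, 5] / [3, 7] / [4, 8] / [6] / [9];  common shape = (3, 2, 2, 1, 1)

Row-insert the values π_1, π_2, … into P one at a time, bumping the leftmost entry strictly greater than the inserted value down to the next row. The recording tableau Q records, in position (i, j), the step at which that cell was added to P.
  Insert 2 (step 1): P = [2];  Q = [1]
  Insert 7 (step 2): P = [2, 7];  Q = [1, 2]
  Insert 6 (step 3): P = [2, 6] / [7];  Q = [1, 2] / [3]
  Insert 5 (step 4): P = [2, 5] / [6] / [7];  Q = [1, 2] / [3] / [4]
  Insert 9 (step 5): P = [2, 5, 9] / [6] / [7];  Q = [1, 2, 5] / [3] / [4]
  Insert 1 (step 6): P = [1, 5, 9] / [2] / [6] / [7];  Q = [1, 2, 5] / [3] / [4] / [6]
  Insert 8 (step 7): P = [1, 5, 8] / [2, 9] / [6] / [7];  Q = [1, 2, 5] / [3, 7] / [4] / [6]
  Insert 4 (step 8): P = [1, 4, 8] / [2, 5] / [6, 9] / [7];  Q = [1, 2, 5] / [3, 7] / [4, 8] / [6]
  Insert 3 (step 9): P = [1, 3, 8] / [2, 4] / [5, 9] / [6] / [7];  Q = [1, 2, 5] / [3, 7] / [4, 8] / [6] / [9]
Final shape: (3, 2, 2, 1, 1).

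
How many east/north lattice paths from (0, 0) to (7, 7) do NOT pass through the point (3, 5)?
Number of paths = 2592

Total paths from (0, 0) to (7, 7): C(14, 7) = 3432. Paths through (3, 5): (paths (0, 0) → (3, 5)) × (paths (3, 5) → (7, 7)) = C(8, 3) · C(6, 4) = 56 · 15 = 840. Avoidance count = 3432 − 840 = 2592.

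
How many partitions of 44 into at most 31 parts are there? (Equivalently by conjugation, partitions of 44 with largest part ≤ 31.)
p(44, parts ≤ 31) = 74903

Use the recurrence p(n, m) = p(n, m−1) + p(n−m, m): either the largest part is < m (count p(n, m−1)) or the largest part is exactly m (remove one copy of m, count p(n−m, m)). With p(0, ·) = 1 this gives p(44, parts ≤ 31) = 74903. (By conjugating Young diagrams, this also counts partitions of 44 into at most 31 parts.)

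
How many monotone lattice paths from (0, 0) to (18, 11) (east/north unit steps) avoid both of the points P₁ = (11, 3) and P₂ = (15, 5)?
Number of paths = 31411254

Inclusion–exclusion. Total paths: C(29, 18) = 34597290. Through P₁: C(14, 11)·C(15, 7) = 2342340. Through P₂: C(20, 15)·C(9, 3) = 1302336. Since P₁ is strictly southwest of P₂, a monotone path through both must visit P₁ then P₂; paths through both = C(14, 11)·C(6, 4)·C(9, 3) = 458640. Avoid both = 34597290 − 2342340 − 1302336 + 458640 = 31411254.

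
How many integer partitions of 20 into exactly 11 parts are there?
p(20, 11 parts) = 30

Partitions of n into exactly k parts are in bijection with partitions of n − k into at most k parts (subtract 1 from each part). So p(20, exactly 11) = p(9, parts ≤ 11). Computing via the recurrence p(m, j) = p(m, j−1) + p(m−j, j) gives 30.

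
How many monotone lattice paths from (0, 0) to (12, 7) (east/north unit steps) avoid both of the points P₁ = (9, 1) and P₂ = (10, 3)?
Number of paths = 45708

Inclusion–exclusion. Total paths: C(19, 12) = 50388. Through P₁: C(10, 9)·C(9, 3) = 840. Through P₂: C(13, 10)·C(6, 2) = 4290. Since P₁ is strictly southwest of P₂, a monotone path through both must visit P₁ then P₂; paths through both = C(10, 9)·C(3, 1)·C(6, 2) = 450. Avoid both = 50388 − 840 − 4290 + 450 = 45708.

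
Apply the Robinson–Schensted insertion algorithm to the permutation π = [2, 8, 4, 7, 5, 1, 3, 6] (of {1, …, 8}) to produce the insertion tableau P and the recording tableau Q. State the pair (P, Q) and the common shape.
P = [1, 3, 5, 6] / [2, 4] / [7] / [8];  Q = [1, 2, 4, 8] / [3, 7] / [5] / [6];  common shape = (4, 2, 1, 1)

Row-insert the values π_1, π_2, … into P one at a time, bumping the leftmost entry strictly greater than the inserted value down to the next row. The recording tableau Q records, in position (i, j), the step at which that cell was added to P.
  Insert 2 (step 1): P = [2];  Q = [1]
  Insert 8 (step 2): P = [2, 8];  Q = [1, 2]
  Insert 4 (step 3): P = [2, 4] / [8];  Q = [1, 2] / [3]
  Insert 7 (step 4): P = [2, 4, 7] / [8];  Q = [1, 2, 4] / [3]
  Insert 5 (step 5): P = [2, 4, 5] / [7] / [8];  Q = [1, 2, 4] / [3] / [5]
  Insert 1 (step 6): P = [1, 4, 5] / [2] / [7] / [8];  Q = [1, 2, 4] / [3] / [5] / [6]
  Insert 3 (step 7): P = [1, 3, 5] / [2, 4] / [7] / [8];  Q = [1, 2, 4] / [3, 7] / [5] / [6]
  Insert 6 (step 8): P = [1, 3, 5, 6] / [2, 4] / [7] / [8];  Q = [1, 2, 4, 8] / [3, 7] / [5] / [6]
Final shape: (4, 2, 1, 1).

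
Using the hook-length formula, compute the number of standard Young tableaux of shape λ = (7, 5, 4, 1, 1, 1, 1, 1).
# SYT of shape (7, 5, 4, 1, 1, 1, 1, 1) = 317444400

Hook-length formula: f^λ = n! / Π hook(c), product over all cells c of the Young diagram. For λ = (7, 5, 4, 1, 1, 1, 1, 1), n = 21 boxes. Hook lengths by row (left-to-right, top-to-bottom): [14, 8, 7, 6, 4, 2, 1]; [11, 5, 4, 3, 1]; [9, 3, 2, 1]; [5]; [4]; [3]; [2]; [1]. Product of hooks = 160944537600. So f^λ = 21! / 160944537600 = 51090942171709440000 / 160944537600 = 317444400.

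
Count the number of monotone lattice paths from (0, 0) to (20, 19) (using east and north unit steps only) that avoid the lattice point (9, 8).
Number of paths = 51774212490

Total paths from (0, 0) to (20, 19): C(39, 20) = 68923264410. Paths through (9, 8): (paths (0, 0) → (9, 8)) × (paths (9, 8) → (20, 19)) = C(17, 9) · C(22, 11) = 24310 · 705432 = 17149051920. Avoidance count = 68923264410 − 17149051920 = 51774212490.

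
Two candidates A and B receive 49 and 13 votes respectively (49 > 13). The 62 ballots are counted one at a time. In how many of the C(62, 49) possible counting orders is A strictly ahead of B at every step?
Strict-lead orderings = 4824163302300

Total orderings of the 62 votes with 49 for A: C(62, 49) = 8308281242850. By the Bertrand ballot formula (Cycle Lemma / reflection principle), the number of orderings in which A is strictly ahead of B throughout is (p − q)/(p + q) · C(p + q, p) = (49 − 13)/(49 + 13) · 8308281242850 = 4824163302300.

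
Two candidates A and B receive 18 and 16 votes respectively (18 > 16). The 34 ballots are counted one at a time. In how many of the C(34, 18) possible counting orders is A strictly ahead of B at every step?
Strict-lead orderings = 129644790

Total orderings of the 34 votes with 18 for A: C(34, 18) = 2203961430. By the Bertrand ballot formula (Cycle Lemma / reflection principle), the number of orderings in which A is strictly ahead of B throughout is (p − q)/(p + q) · C(p + q, p) = (18 − 16)/(18 + 16) · 2203961430 = 129644790.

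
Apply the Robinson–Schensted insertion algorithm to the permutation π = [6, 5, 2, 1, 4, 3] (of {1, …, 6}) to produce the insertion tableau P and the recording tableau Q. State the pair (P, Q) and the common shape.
P = [1, 3] / [2, 4] / [5] / [6];  Q = [1, 5] / [2, 6] / [3] / [4];  common shape = (2, 2, 1, 1)

Row-insert the values π_1, π_2, … into P one at a time, bumping the leftmost entry strictly greater than the inserted value down to the next row. The recording tableau Q records, in position (i, j), the step at which that cell was added to P.
  Insert 6 (step 1): P = [6];  Q = [1]
  Insert 5 (step 2): P = [5] / [6];  Q = [1] / [2]
  Insert 2 (step 3): P = [2] / [5] / [6];  Q = [1] / [2] / [3]
  Insert 1 (step 4): P = [1] / [2] / [5] / [6];  Q = [1] / [2] / [3] / [4]
  Insert 4 (step 5): P = [1, 4] / [2] / [5] / [6];  Q = [1, 5] / [2] / [3] / [4]
  Insert 3 (step 6): P = [1, 3] / [2, 4] / [5] / [6];  Q = [1, 5] / [2, 6] / [3] / [4]
Final shape: (2, 2, 1, 1).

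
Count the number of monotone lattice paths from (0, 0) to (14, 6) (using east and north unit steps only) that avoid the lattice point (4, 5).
Number of paths = 37374

Total paths from (0, 0) to (14, 6): C(20, 14) = 38760. Paths through (4, 5): (paths (0, 0) → (4, 5)) × (paths (4, 5) → (14, 6)) = C(9, 4) · C(11, 10) = 126 · 11 = 1386. Avoidance count = 38760 − 1386 = 37374.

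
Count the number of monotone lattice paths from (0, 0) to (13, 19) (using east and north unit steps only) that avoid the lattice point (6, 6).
Number of paths = 275745120

Total paths from (0, 0) to (13, 19): C(32, 13) = 347373600. Paths through (6, 6): (paths (0, 0) → (6, 6)) × (paths (6, 6) → (13, 19)) = C(12, 6) · C(20, 7) = 924 · 77520 = 71628480. Avoidance count = 347373600 − 71628480 = 275745120.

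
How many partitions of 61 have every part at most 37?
p(61, parts ≤ 37) = 1115742

Use the recurrence p(n, m) = p(n, m−1) + p(n−m, m): either the largest part is < m (count p(n, m−1)) or the largest part is exactly m (remove one copy of m, count p(n−m, m)). With p(0, ·) = 1 this gives p(61, parts ≤ 37) = 1115742. (By conjugating Young diagrams, this also counts partitions of 61 into at most 37 parts.)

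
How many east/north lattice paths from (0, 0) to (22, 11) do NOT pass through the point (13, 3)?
Number of paths = 179923120

Total paths from (0, 0) to (22, 11): C(33, 22) = 193536720. Paths through (13, 3): (paths (0, 0) → (13, 3)) × (paths (13, 3) → (22, 11)) = C(16, 13) · C(17, 9) = 560 · 24310 = 13613600. Avoidance count = 193536720 − 13613600 = 179923120.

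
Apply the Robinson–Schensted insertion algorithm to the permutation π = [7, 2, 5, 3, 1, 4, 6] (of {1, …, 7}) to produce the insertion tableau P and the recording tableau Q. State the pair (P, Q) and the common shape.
P = [1, 3, 4, 6] / [2] / [5] / [7];  Q = [1, 3, 6, 7] / [2] / [4] / [5];  common shape = (4, 1, 1, 1)

Row-insert the values π_1, π_2, … into P one at a time, bumping the leftmost entry strictly greater than the inserted value down to the next row. The recording tableau Q records, in position (i, j), the step at which that cell was added to P.
  Insert 7 (step 1): P = [7];  Q = [1]
  Insert 2 (step 2): P = [2] / [7];  Q = [1] / [2]
  Insert 5 (step 3): P = [2, 5] / [7];  Q = [1, 3] / [2]
  Insert 3 (step 4): P = [2, 3] / [5] / [7];  Q = [1, 3] / [2] / [4]
  Insert 1 (step 5): P = [1, 3] / [2] / [5] / [7];  Q = [1, 3] / [2] / [4] / [5]
  Insert 4 (step 6): P = [1, 3, 4] / [2] / [5] / [7];  Q = [1, 3, 6] / [2] / [4] / [5]
  Insert 6 (step 7): P = [1, 3, 4, 6] / [2] / [5] / [7];  Q = [1, 3, 6, 7] / [2] / [4] / [5]
Final shape: (4, 1, 1, 1).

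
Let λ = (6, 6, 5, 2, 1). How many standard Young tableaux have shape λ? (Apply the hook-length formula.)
# SYT of shape (6, 6, 5, 2, 1) = 53209728

Hook-length formula: f^λ = n! / Π hook(c), product over all cells c of the Young diagram. For λ = (6, 6, 5, 2, 1), n = 20 boxes. Hook lengths by row (left-to-right, top-to-bottom): [10, 8, 6, 5, 4, 2]; [9, 7, 5, 4, 3, 1]; [7, 5, 3, 2, 1]; [3, 1]; [1]. Product of hooks = 45722880000. So f^λ = 20! / 45722880000 = 2432902008176640000 / 45722880000 = 53209728.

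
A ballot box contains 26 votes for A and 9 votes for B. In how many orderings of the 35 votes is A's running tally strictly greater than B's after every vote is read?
Strict-lead orderings = 34295052

Total orderings of the 35 votes with 26 for A: C(35, 26) = 70607460. By the Bertrand ballot formula (Cycle Lemma / reflection principle), the number of orderings in which A is strictly ahead of B throughout is (p − q)/(p + q) · C(p + q, p) = (26 − 9)/(26 + 9) · 70607460 = 34295052.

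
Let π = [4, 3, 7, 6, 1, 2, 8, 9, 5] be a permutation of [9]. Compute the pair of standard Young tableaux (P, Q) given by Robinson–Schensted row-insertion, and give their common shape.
P = [1, 2, 5, 9] / [3, 6, 8] / [4, 7];  Q = [1, 3, 7, 8] / [2, 4, 9] / [5, 6];  common shape = (4, 3, 2)

Row-insert the values π_1, π_2, … into P one at a time, bumping the leftmost entry strictly greater than the inserted value down to the next row. The recording tableau Q records, in position (i, j), the step at which that cell was added to P.
  Insert 4 (step 1): P = [4];  Q = [1]
  Insert 3 (step 2): P = [3] / [4];  Q = [1] / [2]
  Insert 7 (step 3): P = [3, 7] / [4];  Q = [1, 3] / [2]
  Insert 6 (step 4): P = [3, 6] / [4, 7];  Q = [1, 3] / [2, 4]
  Insert 1 (step 5): P = [1, 6] / [3, 7] / [4];  Q = [1, 3] / [2, 4] / [5]
  Insert 2 (step 6): P = [1, 2] / [3, 6] / [4, 7];  Q = [1, 3] / [2, 4] / [5, 6]
  Insert 8 (step 7): P = [1, 2, 8] / [3, 6] / [4, 7];  Q = [1, 3, 7] / [2, 4] / [5, 6]
  Insert 9 (step 8): P = [1, 2, 8, 9] / [3, 6] / [4, 7];  Q = [1, 3, 7, 8] / [2, 4] / [5, 6]
  Insert 5 (step 9): P = [1, 2, 5, 9] / [3, 6, 8] / [4, 7];  Q = [1, 3, 7, 8] / [2, 4, 9] / [5, 6]
Final shape: (4, 3, 2).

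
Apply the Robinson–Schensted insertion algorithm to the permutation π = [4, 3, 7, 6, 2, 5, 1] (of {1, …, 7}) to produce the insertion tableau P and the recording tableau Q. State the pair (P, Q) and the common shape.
P = [1, 5] / [2, 6] / [3, 7] / [4];  Q = [1, 3] / [2, 4] / [5, 6] / [7];  common shape = (2, 2, 2, 1)

Row-insert the values π_1, π_2, … into P one at a time, bumping the leftmost entry strictly greater than the inserted value down to the next row. The recording tableau Q records, in position (i, j), the step at which that cell was added to P.
  Insert 4 (step 1): P = [4];  Q = [1]
  Insert 3 (step 2): P = [3] / [4];  Q = [1] / [2]
  Insert 7 (step 3): P = [3, 7] / [4];  Q = [1, 3] / [2]
  Insert 6 (step 4): P = [3, 6] / [4, 7];  Q = [1, 3] / [2, 4]
  Insert 2 (step 5): P = [2, 6] / [3, 7] / [4];  Q = [1, 3] / [2, 4] / [5]
  Insert 5 (step 6): P = [2, 5] / [3, 6] / [4, 7];  Q = [1, 3] / [2, 4] / [5, 6]
  Insert 1 (step 7): P = [1, 5] / [2, 6] / [3, 7] / [4];  Q = [1, 3] / [2, 4] / [5, 6] / [7]
Final shape: (2, 2, 2, 1).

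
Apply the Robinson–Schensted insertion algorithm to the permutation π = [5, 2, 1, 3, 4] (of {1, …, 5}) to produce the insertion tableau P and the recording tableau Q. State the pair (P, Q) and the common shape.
P = [1, 3, 4] / [2] / [5];  Q = [1, 4, 5] / [2] / [3];  common shape = (3, 1, 1)

Row-insert the values π_1, π_2, … into P one at a time, bumping the leftmost entry strictly greater than the inserted value down to the next row. The recording tableau Q records, in position (i, j), the step at which that cell was added to P.
  Insert 5 (step 1): P = [5];  Q = [1]
  Insert 2 (step 2): P = [2] / [5];  Q = [1] / [2]
  Insert 1 (step 3): P = [1] / [2] / [5];  Q = [1] / [2] / [3]
  Insert 3 (step 4): P = [1, 3] / [2] / [5];  Q = [1, 4] / [2] / [3]
  Insert 4 (step 5): P = [1, 3, 4] / [2] / [5];  Q = [1, 4, 5] / [2] / [3]
Final shape: (3, 1, 1).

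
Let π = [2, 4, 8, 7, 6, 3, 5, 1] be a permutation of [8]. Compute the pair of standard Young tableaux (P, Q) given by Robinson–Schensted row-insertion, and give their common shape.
P = [1, 3, 5] / [2, 6] / [4] / [7] / [8];  Q = [1, 2, 3] / [4, 7] / [5] / [6] / [8];  common shape = (3, 2, 1, 1, 1)

Row-insert the values π_1, π_2, … into P one at a time, bumping the leftmost entry strictly greater than the inserted value down to the next row. The recording tableau Q records, in position (i, j), the step at which that cell was added to P.
  Insert 2 (step 1): P = [2];  Q = [1]
  Insert 4 (step 2): P = [2, 4];  Q = [1, 2]
  Insert 8 (step 3): P = [2, 4, 8];  Q = [1, 2, 3]
  Insert 7 (step 4): P = [2, 4, 7] / [8];  Q = [1, 2, 3] / [4]
  Insert 6 (step 5): P = [2, 4, 6] / [7] / [8];  Q = [1, 2, 3] / [4] / [5]
  Insert 3 (step 6): P = [2, 3, 6] / [4] / [7] / [8];  Q = [1, 2, 3] / [4] / [5] / [6]
  Insert 5 (step 7): P = [2, 3, 5] / [4, 6] / [7] / [8];  Q = [1, 2, 3] / [4, 7] / [5] / [6]
  Insert 1 (step 8): P = [1, 3, 5] / [2, 6] / [4] / [7] / [8];  Q = [1, 2, 3] / [4, 7] / [5] / [6] / [8]
Final shape: (3, 2, 1, 1, 1).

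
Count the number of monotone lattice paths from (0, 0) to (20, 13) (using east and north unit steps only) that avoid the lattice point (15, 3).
Number of paths = 570715992

Total paths from (0, 0) to (20, 13): C(33, 20) = 573166440. Paths through (15, 3): (paths (0, 0) → (15, 3)) × (paths (15, 3) → (20, 13)) = C(18, 15) · C(15, 5) = 816 · 3003 = 2450448. Avoidance count = 573166440 − 2450448 = 570715992.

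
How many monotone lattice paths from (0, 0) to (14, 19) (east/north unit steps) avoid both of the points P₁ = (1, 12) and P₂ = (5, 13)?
Number of paths = 775243925

Inclusion–exclusion. Total paths: C(33, 14) = 818809200. Through P₁: C(13, 1)·C(20, 13) = 1007760. Through P₂: C(18, 5)·C(15, 9) = 42882840. Since P₁ is strictly southwest of P₂, a monotone path through both must visit P₁ then P₂; paths through both = C(13, 1)·C(5, 4)·C(15, 9) = 325325. Avoid both = 818809200 − 1007760 − 42882840 + 325325 = 775243925.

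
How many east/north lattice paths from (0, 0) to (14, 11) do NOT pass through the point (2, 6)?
Number of paths = 4284136

Total paths from (0, 0) to (14, 11): C(25, 14) = 4457400. Paths through (2, 6): (paths (0, 0) → (2, 6)) × (paths (2, 6) → (14, 11)) = C(8, 2) · C(17, 12) = 28 · 6188 = 173264. Avoidance count = 4457400 − 173264 = 4284136.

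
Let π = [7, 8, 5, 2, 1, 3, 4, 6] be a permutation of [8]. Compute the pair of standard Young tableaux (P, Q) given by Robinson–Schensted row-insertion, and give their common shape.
P = [1, 3, 4, 6] / [2, 8] / [5] / [7];  Q = [1, 2, 7, 8] / [3, 6] / [4] / [5];  common shape = (4, 2, 1, 1)

Row-insert the values π_1, π_2, … into P one at a time, bumping the leftmost entry strictly greater than the inserted value down to the next row. The recording tableau Q records, in position (i, j), the step at which that cell was added to P.
  Insert 7 (step 1): P = [7];  Q = [1]
  Insert 8 (step 2): P = [7, 8];  Q = [1, 2]
  Insert 5 (step 3): P = [5, 8] / [7];  Q = [1, 2] / [3]
  Insert 2 (step 4): P = [2, 8] / [5] / [7];  Q = [1, 2] / [3] / [4]
  Insert 1 (step 5): P = [1, 8] / [2] / [5] / [7];  Q = [1, 2] / [3] / [4] / [5]
  Insert 3 (step 6): P = [1, 3] / [2, 8] / [5] / [7];  Q = [1, 2] / [3, 6] / [4] / [5]
  Insert 4 (step 7): P = [1, 3, 4] / [2, 8] / [5] / [7];  Q = [1, 2, 7] / [3, 6] / [4] / [5]
  Insert 6 (step 8): P = [1, 3, 4, 6] / [2, 8] / [5] / [7];  Q = [1, 2, 7, 8] / [3, 6] / [4] / [5]
Final shape: (4, 2, 1, 1).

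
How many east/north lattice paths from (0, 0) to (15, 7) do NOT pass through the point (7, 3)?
Number of paths = 111144

Total paths from (0, 0) to (15, 7): C(22, 15) = 170544. Paths through (7, 3): (paths (0, 0) → (7, 3)) × (paths (7, 3) → (15, 7)) = C(10, 7) · C(12, 8) = 120 · 495 = 59400. Avoidance count = 170544 − 59400 = 111144.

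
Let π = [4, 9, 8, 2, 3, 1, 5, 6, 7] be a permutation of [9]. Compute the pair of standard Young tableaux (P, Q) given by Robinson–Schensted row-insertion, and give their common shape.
P = [1, 3, 5, 6, 7] / [2, 8] / [4] / [9];  Q = [1, 2, 7, 8, 9] / [3, 5] / [4] / [6];  common shape = (5, 2, 1, 1)

Row-insert the values π_1, π_2, … into P one at a time, bumping the leftmost entry strictly greater than the inserted value down to the next row. The recording tableau Q records, in position (i, j), the step at which that cell was added to P.
  Insert 4 (step 1): P = [4];  Q = [1]
  Insert 9 (step 2): P = [4, 9];  Q = [1, 2]
  Insert 8 (step 3): P = [4, 8] / [9];  Q = [1, 2] / [3]
  Insert 2 (step 4): P = [2, 8] / [4] / [9];  Q = [1, 2] / [3] / [4]
  Insert 3 (step 5): P = [2, 3] / [4, 8] / [9];  Q = [1, 2] / [3, 5] / [4]
  Insert 1 (step 6): P = [1, 3] / [2, 8] / [4] / [9];  Q = [1, 2] / [3, 5] / [4] / [6]
  Insert 5 (step 7): P = [1, 3, 5] / [2, 8] / [4] / [9];  Q = [1, 2, 7] / [3, 5] / [4] / [6]
  Insert 6 (step 8): P = [1, 3, 5, 6] / [2, 8] / [4] / [9];  Q = [1, 2, 7, 8] / [3, 5] / [4] / [6]
  Insert 7 (step 9): P = [1, 3, 5, 6, 7] / [2, 8] / [4] / [9];  Q = [1, 2, 7, 8, 9] / [3, 5] / [4] / [6]
Final shape: (5, 2, 1, 1).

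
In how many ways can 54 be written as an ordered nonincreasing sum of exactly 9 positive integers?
p(54, 9 parts) = 25331

Partitions of n into exactly k parts are in bijection with partitions of n − k into at most k parts (subtract 1 from each part). So p(54, exactly 9) = p(45, parts ≤ 9). Computing via the recurrence p(m, j) = p(m, j−1) + p(m−j, j) gives 25331.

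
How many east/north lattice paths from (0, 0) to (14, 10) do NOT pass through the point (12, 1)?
Number of paths = 1960541

Total paths from (0, 0) to (14, 10): C(24, 14) = 1961256. Paths through (12, 1): (paths (0, 0) → (12, 1)) × (paths (12, 1) → (14, 10)) = C(13, 12) · C(11, 2) = 13 · 55 = 715. Avoidance count = 1961256 − 715 = 1960541.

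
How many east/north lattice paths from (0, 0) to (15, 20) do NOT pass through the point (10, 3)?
Number of paths = 3240411636

Total paths from (0, 0) to (15, 20): C(35, 15) = 3247943160. Paths through (10, 3): (paths (0, 0) → (10, 3)) × (paths (10, 3) → (15, 20)) = C(13, 10) · C(22, 5) = 286 · 26334 = 7531524. Avoidance count = 3247943160 − 7531524 = 3240411636.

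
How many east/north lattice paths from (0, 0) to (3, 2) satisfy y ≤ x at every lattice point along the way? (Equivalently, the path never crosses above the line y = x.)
Number of paths = 5

By the reflection principle (André's argument), the number of monotone paths to (3, 2) with n ≤ m that never go above y = x is C(5, 3) − C(5, 4) = 10 − 5 = 5.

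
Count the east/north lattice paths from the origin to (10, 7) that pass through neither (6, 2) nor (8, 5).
Number of paths = 9878

Inclusion–exclusion. Total paths: C(17, 10) = 19448. Through P₁: C(8, 6)·C(9, 4) = 3528. Through P₂: C(13, 8)·C(4, 2) = 7722. Since P₁ is strictly southwest of P₂, a monotone path through both must visit P₁ then P₂; paths through both = C(8, 6)·C(5, 2)·C(4, 2) = 1680. Avoid both = 19448 − 3528 − 7722 + 1680 = 9878.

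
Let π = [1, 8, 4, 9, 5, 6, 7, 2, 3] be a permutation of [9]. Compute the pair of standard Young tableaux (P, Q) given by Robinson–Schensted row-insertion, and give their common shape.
P = [1, 2, 3, 6, 7] / [4, 5] / [8, 9];  Q = [1, 2, 4, 6, 7] / [3, 5] / [8, 9];  common shape = (5, 2, 2)

Row-insert the values π_1, π_2, … into P one at a time, bumping the leftmost entry strictly greater than the inserted value down to the next row. The recording tableau Q records, in position (i, j), the step at which that cell was added to P.
  Insert 1 (step 1): P = [1];  Q = [1]
  Insert 8 (step 2): P = [1, 8];  Q = [1, 2]
  Insert 4 (step 3): P = [1, 4] / [8];  Q = [1, 2] / [3]
  Insert 9 (step 4): P = [1, 4, 9] / [8];  Q = [1, 2, 4] / [3]
  Insert 5 (step 5): P = [1, 4, 5] / [8, 9];  Q = [1, 2, 4] / [3, 5]
  Insert 6 (step 6): P = [1, 4, 5, 6] / [8, 9];  Q = [1, 2, 4, 6] / [3, 5]
  Insert 7 (step 7): P = [1, 4, 5, 6, 7] / [8, 9];  Q = [1, 2, 4, 6, 7] / [3, 5]
  Insert 2 (step 8): P = [1, 2, 5, 6, 7] / [4, 9] / [8];  Q = [1, 2, 4, 6, 7] / [3, 5] / [8]
  Insert 3 (step 9): P = [1, 2, 3, 6, 7] / [4, 5] / [8, 9];  Q = [1, 2, 4, 6, 7] / [3, 5] / [8, 9]
Final shape: (5, 2, 2).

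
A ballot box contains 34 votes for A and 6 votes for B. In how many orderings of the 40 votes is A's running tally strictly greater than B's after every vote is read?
Strict-lead orderings = 2686866

Total orderings of the 40 votes with 34 for A: C(40, 34) = 3838380. By the Bertrand ballot formula (Cycle Lemma / reflection principle), the number of orderings in which A is strictly ahead of B throughout is (p − q)/(p + q) · C(p + q, p) = (34 − 6)/(34 + 6) · 3838380 = 2686866.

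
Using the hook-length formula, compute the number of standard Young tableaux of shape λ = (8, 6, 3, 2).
# SYT of shape (8, 6, 3, 2) = 14284998

Hook-length formula: f^λ = n! / Π hook(c), product over all cells c of the Young diagram. For λ = (8, 6, 3, 2), n = 19 boxes. Hook lengths by row (left-to-right, top-to-bottom): [11, 10, 8, 6, 5, 4, 2, 1]; [8, 7, 5, 3, 2, 1]; [4, 3, 1]; [2, 1]. Product of hooks = 8515584000. So f^λ = 19! / 8515584000 = 121645100408832000 / 8515584000 = 14284998.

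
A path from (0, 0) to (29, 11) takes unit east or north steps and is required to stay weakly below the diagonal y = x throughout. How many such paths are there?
Number of paths = 1464140912

By the reflection principle (André's argument), the number of monotone paths to (29, 11) with n ≤ m that never go above y = x is C(40, 29) − C(40, 30) = 2311801440 − 847660528 = 1464140912.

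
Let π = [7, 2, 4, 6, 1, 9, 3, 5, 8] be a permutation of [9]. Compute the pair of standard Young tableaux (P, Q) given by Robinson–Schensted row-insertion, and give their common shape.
P = [1, 3, 5, 8] / [2, 4, 6, 9] / [7];  Q = [1, 3, 4, 6] / [2, 7, 8, 9] / [5];  common shape = (4, 4, 1)

Row-insert the values π_1, π_2, … into P one at a time, bumping the leftmost entry strictly greater than the inserted value down to the next row. The recording tableau Q records, in position (i, j), the step at which that cell was added to P.
  Insert 7 (step 1): P = [7];  Q = [1]
  Insert 2 (step 2): P = [2] / [7];  Q = [1] / [2]
  Insert 4 (step 3): P = [2, 4] / [7];  Q = [1, 3] / [2]
  Insert 6 (step 4): P = [2, 4, 6] / [7];  Q = [1, 3, 4] / [2]
  Insert 1 (step 5): P = [1, 4, 6] / [2] / [7];  Q = [1, 3, 4] / [2] / [5]
  Insert 9 (step 6): P = [1, 4, 6, 9] / [2] / [7];  Q = [1, 3, 4, 6] / [2] / [5]
  Insert 3 (step 7): P = [1, 3, 6, 9] / [2, 4] / [7];  Q = [1, 3, 4, 6] / [2, 7] / [5]
  Insert 5 (step 8): P = [1, 3, 5, 9] / [2, 4, 6] / [7];  Q = [1, 3, 4, 6] / [2, 7, 8] / [5]
  Insert 8 (step 9): P = [1, 3, 5, 8] / [2, 4, 6, 9] / [7];  Q = [1, 3, 4, 6] / [2, 7, 8, 9] / [5]
Final shape: (4, 4, 1).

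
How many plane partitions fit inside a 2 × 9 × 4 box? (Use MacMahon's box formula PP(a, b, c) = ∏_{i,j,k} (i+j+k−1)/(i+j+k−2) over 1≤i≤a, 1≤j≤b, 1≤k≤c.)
PP(2, 9, 4) = 143143

Evaluate the triple product over i = 1..2, j = 1..9, k = 1..4. The factors are (2/1) · (3/2) · (4/3) · (5/4) · (3/2) · (4/3) · (5/4) · (6/5) · … (72 factors total). The numerators and denominators telescope so the product is an integer; carrying out the multiplication exactly gives PP(2, 9, 4) = 143143.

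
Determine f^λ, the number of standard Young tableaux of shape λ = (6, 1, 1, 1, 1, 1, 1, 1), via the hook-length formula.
# SYT of shape (6, 1, 1, 1, 1, 1, 1, 1) = 792

Hook-length formula: f^λ = n! / Π hook(c), product over all cells c of the Young diagram. For λ = (6, 1, 1, 1, 1, 1, 1, 1), n = 13 boxes. Hook lengths by row (left-to-right, top-to-bottom): [13, 5, 4, 3, 2, 1]; [7]; [6]; [5]; [4]; [3]; [2]; [1]. Product of hooks = 7862400. So f^λ = 13! / 7862400 = 6227020800 / 7862400 = 792.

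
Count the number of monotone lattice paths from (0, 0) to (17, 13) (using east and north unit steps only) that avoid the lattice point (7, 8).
Number of paths = 100435545

Total paths from (0, 0) to (17, 13): C(30, 17) = 119759850. Paths through (7, 8): (paths (0, 0) → (7, 8)) × (paths (7, 8) → (17, 13)) = C(15, 7) · C(15, 10) = 6435 · 3003 = 19324305. Avoidance count = 119759850 − 19324305 = 100435545.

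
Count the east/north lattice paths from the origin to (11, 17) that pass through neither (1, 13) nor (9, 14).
Number of paths = 13289526

Inclusion–exclusion. Total paths: C(28, 11) = 21474180. Through P₁: C(14, 1)·C(14, 10) = 14014. Through P₂: C(23, 9)·C(5, 2) = 8171900. Since P₁ is strictly southwest of P₂, a monotone path through both must visit P₁ then P₂; paths through both = C(14, 1)·C(9, 8)·C(5, 2) = 1260. Avoid both = 21474180 − 14014 − 8171900 + 1260 = 13289526.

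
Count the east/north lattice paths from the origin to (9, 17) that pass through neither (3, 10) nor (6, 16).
Number of paths = 2431418

Inclusion–exclusion. Total paths: C(26, 9) = 3124550. Through P₁: C(13, 3)·C(13, 6) = 490776. Through P₂: C(22, 6)·C(4, 3) = 298452. Since P₁ is strictly southwest of P₂, a monotone path through both must visit P₁ then P₂; paths through both = C(13, 3)·C(9, 3)·C(4, 3) = 96096. Avoid both = 3124550 − 490776 − 298452 + 96096 = 2431418.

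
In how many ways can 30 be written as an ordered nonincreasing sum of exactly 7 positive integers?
p(30, 7 parts) = 618

Partitions of n into exactly k parts are in bijection with partitions of n − k into at most k parts (subtract 1 from each part). So p(30, exactly 7) = p(23, parts ≤ 7). Computing via the recurrence p(m, j) = p(m, j−1) + p(m−j, j) gives 618.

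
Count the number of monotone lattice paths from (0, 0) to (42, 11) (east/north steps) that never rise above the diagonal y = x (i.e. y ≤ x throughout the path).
Number of paths = 56724653440

By the reflection principle (André's argument), the number of monotone paths to (42, 11) with n ≤ m that never go above y = x is C(53, 42) − C(53, 43) = 76223753060 − 19499099620 = 56724653440.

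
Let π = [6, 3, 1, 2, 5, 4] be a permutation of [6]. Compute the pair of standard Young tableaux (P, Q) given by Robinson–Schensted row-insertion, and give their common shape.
P = [1, 2, 4] / [3, 5] / [6];  Q = [1, 4, 5] / [2, 6] / [3];  common shape = (3, 2, 1)

Row-insert the values π_1, π_2, … into P one at a time, bumping the leftmost entry strictly greater than the inserted value down to the next row. The recording tableau Q records, in position (i, j), the step at which that cell was added to P.
  Insert 6 (step 1): P = [6];  Q = [1]
  Insert 3 (step 2): P = [3] / [6];  Q = [1] / [2]
  Insert 1 (step 3): P = [1] / [3] / [6];  Q = [1] / [2] / [3]
  Insert 2 (step 4): P = [1, 2] / [3] / [6];  Q = [1, 4] / [2] / [3]
  Insert 5 (step 5): P = [1, 2, 5] / [3] / [6];  Q = [1, 4, 5] / [2] / [3]
  Insert 4 (step 6): P = [1, 2, 4] / [3, 5] / [6];  Q = [1, 4, 5] / [2, 6] / [3]
Final shape: (3, 2, 1).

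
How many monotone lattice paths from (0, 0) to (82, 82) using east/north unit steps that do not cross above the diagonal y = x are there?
C_82 = 17526585015616776834735140517915655636396234280

These NE paths below the diagonal are counted by the Catalan number C_n = (1/(n + 1)) · C(2n, n). For n = 82: C_82 = (1/83) · C(164, 82) = 1454706556296192477283016662986999417820887445240/83 = 17526585015616776834735140517915655636396234280.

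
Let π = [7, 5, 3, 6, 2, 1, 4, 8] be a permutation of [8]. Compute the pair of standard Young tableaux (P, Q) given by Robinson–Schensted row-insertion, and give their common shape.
P = [1, 4, 8] / [2, 6] / [3] / [5] / [7];  Q = [1, 4, 8] / [2, 7] / [3] / [5] / [6];  common shape = (3, 2, 1, 1, 1)

Row-insert the values π_1, π_2, … into P one at a time, bumping the leftmost entry strictly greater than the inserted value down to the next row. The recording tableau Q records, in position (i, j), the step at which that cell was added to P.
  Insert 7 (step 1): P = [7];  Q = [1]
  Insert 5 (step 2): P = [5] / [7];  Q = [1] / [2]
  Insert 3 (step 3): P = [3] / [5] / [7];  Q = [1] / [2] / [3]
  Insert 6 (step 4): P = [3, 6] / [5] / [7];  Q = [1, 4] / [2] / [3]
  Insert 2 (step 5): P = [2, 6] / [3] / [5] / [7];  Q = [1, 4] / [2] / [3] / [5]
  Insert 1 (step 6): P = [1, 6] / [2] / [3] / [5] / [7];  Q = [1, 4] / [2] / [3] / [5] / [6]
  Insert 4 (step 7): P = [1, 4] / [2, 6] / [3] / [5] / [7];  Q = [1, 4] / [2, 7] / [3] / [5] / [6]
  Insert 8 (step 8): P = [1, 4, 8] / [2, 6] / [3] / [5] / [7];  Q = [1, 4, 8] / [2, 7] / [3] / [5] / [6]
Final shape: (3, 2, 1, 1, 1).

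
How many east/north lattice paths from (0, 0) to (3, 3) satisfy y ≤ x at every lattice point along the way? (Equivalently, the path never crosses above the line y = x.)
Number of paths = 5

By the reflection principle (André's argument), the number of monotone paths to (3, 3) with n ≤ m that never go above y = x is C(6, 3) − C(6, 4) = 20 − 15 = 5.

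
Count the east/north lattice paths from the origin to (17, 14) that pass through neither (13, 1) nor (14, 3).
Number of paths = 264916973

Inclusion–exclusion. Total paths: C(31, 17) = 265182525. Through P₁: C(14, 13)·C(17, 4) = 33320. Through P₂: C(17, 14)·C(14, 3) = 247520. Since P₁ is strictly southwest of P₂, a monotone path through both must visit P₁ then P₂; paths through both = C(14, 13)·C(3, 1)·C(14, 3) = 15288. Avoid both = 265182525 − 33320 − 247520 + 15288 = 264916973.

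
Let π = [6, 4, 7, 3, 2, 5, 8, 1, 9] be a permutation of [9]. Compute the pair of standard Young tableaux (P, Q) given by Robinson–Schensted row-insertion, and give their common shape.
P = [1, 5, 8, 9] / [2, 7] / [3] / [4] / [6];  Q = [1, 3, 7, 9] / [2, 6] / [4] / [5] / [8];  common shape = (4, 2, 1, 1, 1)

Row-insert the values π_1, π_2, … into P one at a time, bumping the leftmost entry strictly greater than the inserted value down to the next row. The recording tableau Q records, in position (i, j), the step at which that cell was added to P.
  Insert 6 (step 1): P = [6];  Q = [1]
  Insert 4 (step 2): P = [4] / [6];  Q = [1] / [2]
  Insert 7 (step 3): P = [4, 7] / [6];  Q = [1, 3] / [2]
  Insert 3 (step 4): P = [3, 7] / [4] / [6];  Q = [1, 3] / [2] / [4]
  Insert 2 (step 5): P = [2, 7] / [3] / [4] / [6];  Q = [1, 3] / [2] / [4] / [5]
  Insert 5 (step 6): P = [2, 5] / [3, 7] / [4] / [6];  Q = [1, 3] / [2, 6] / [4] / [5]
  Insert 8 (step 7): P = [2, 5, 8] / [3, 7] / [4] / [6];  Q = [1, 3, 7] / [2, 6] / [4] / [5]
  Insert 1 (step 8): P = [1, 5, 8] / [2, 7] / [3] / [4] / [6];  Q = [1, 3, 7] / [2, 6] / [4] / [5] / [8]
  Insert 9 (step 9): P = [1, 5, 8, 9] / [2, 7] / [3] / [4] / [6];  Q = [1, 3, 7, 9] / [2, 6] / [4] / [5] / [8]
Final shape: (4, 2, 1, 1, 1).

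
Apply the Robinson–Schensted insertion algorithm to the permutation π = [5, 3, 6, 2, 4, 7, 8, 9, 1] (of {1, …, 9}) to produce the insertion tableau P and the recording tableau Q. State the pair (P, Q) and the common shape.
P = [1, 4, 7, 8, 9] / [2, 6] / [3] / [5];  Q = [1, 3, 6, 7, 8] / [2, 5] / [4] / [9];  common shape = (5, 2, 1, 1)

Row-insert the values π_1, π_2, … into P one at a time, bumping the leftmost entry strictly greater than the inserted value down to the next row. The recording tableau Q records, in position (i, j), the step at which that cell was added to P.
  Insert 5 (step 1): P = [5];  Q = [1]
  Insert 3 (step 2): P = [3] / [5];  Q = [1] / [2]
  Insert 6 (step 3): P = [3, 6] / [5];  Q = [1, 3] / [2]
  Insert 2 (step 4): P = [2, 6] / [3] / [5];  Q = [1, 3] / [2] / [4]
  Insert 4 (step 5): P = [2, 4] / [3, 6] / [5];  Q = [1, 3] / [2, 5] / [4]
  Insert 7 (step 6): P = [2, 4, 7] / [3, 6] / [5];  Q = [1, 3, 6] / [2, 5] / [4]
  Insert 8 (step 7): P = [2, 4, 7, 8] / [3, 6] / [5];  Q = [1, 3, 6, 7] / [2, 5] / [4]
  Insert 9 (step 8): P = [2, 4, 7, 8, 9] / [3, 6] / [5];  Q = [1, 3, 6, 7, 8] / [2, 5] / [4]
  Insert 1 (step 9): P = [1, 4, 7, 8, 9] / [2, 6] / [3] / [5];  Q = [1, 3, 6, 7, 8] / [2, 5] / [4] / [9]
Final shape: (5, 2, 1, 1).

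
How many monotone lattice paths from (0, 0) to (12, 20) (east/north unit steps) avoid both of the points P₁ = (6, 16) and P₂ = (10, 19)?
Number of paths = 157868445

Inclusion–exclusion. Total paths: C(32, 12) = 225792840. Through P₁: C(22, 6)·C(10, 6) = 15668730. Through P₂: C(29, 10)·C(3, 2) = 60090030. Since P₁ is strictly southwest of P₂, a monotone path through both must visit P₁ then P₂; paths through both = C(22, 6)·C(7, 4)·C(3, 2) = 7834365. Avoid both = 225792840 − 15668730 − 60090030 + 7834365 = 157868445.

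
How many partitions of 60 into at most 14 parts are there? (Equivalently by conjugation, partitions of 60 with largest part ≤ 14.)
p(60, parts ≤ 14) = 486133

Use the recurrence p(n, m) = p(n, m−1) + p(n−m, m): either the largest part is < m (count p(n, m−1)) or the largest part is exactly m (remove one copy of m, count p(n−m, m)). With p(0, ·) = 1 this gives p(60, parts ≤ 14) = 486133. (By conjugating Young diagrams, this also counts partitions of 60 into at most 14 parts.)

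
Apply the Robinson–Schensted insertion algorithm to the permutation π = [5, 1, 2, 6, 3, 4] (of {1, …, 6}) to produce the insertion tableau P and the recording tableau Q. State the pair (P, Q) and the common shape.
P = [1, 2, 3, 4] / [5, 6];  Q = [1, 3, 4, 6] / [2, 5];  common shape = (4, 2)

Row-insert the values π_1, π_2, … into P one at a time, bumping the leftmost entry strictly greater than the inserted value down to the next row. The recording tableau Q records, in position (i, j), the step at which that cell was added to P.
  Insert 5 (step 1): P = [5];  Q = [1]
  Insert 1 (step 2): P = [1] / [5];  Q = [1] / [2]
  Insert 2 (step 3): P = [1, 2] / [5];  Q = [1, 3] / [2]
  Insert 6 (step 4): P = [1, 2, 6] / [5];  Q = [1, 3, 4] / [2]
  Insert 3 (step 5): P = [1, 2, 3] / [5, 6];  Q = [1, 3, 4] / [2, 5]
  Insert 4 (step 6): P = [1, 2, 3, 4] / [5, 6];  Q = [1, 3, 4, 6] / [2, 5]
Final shape: (4, 2).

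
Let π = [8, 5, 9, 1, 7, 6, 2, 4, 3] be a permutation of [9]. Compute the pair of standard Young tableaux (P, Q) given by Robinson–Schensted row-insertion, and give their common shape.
P = [1, 2, 3] / [4, 6] / [5, 9] / [7] / [8];  Q = [1, 3, 8] / [2, 5] / [4, 6] / [7] / [9];  common shape = (3, 2, 2, 1, 1)

Row-insert the values π_1, π_2, … into P one at a time, bumping the leftmost entry strictly greater than the inserted value down to the next row. The recording tableau Q records, in position (i, j), the step at which that cell was added to P.
  Insert 8 (step 1): P = [8];  Q = [1]
  Insert 5 (step 2): P = [5] / [8];  Q = [1] / [2]
  Insert 9 (step 3): P = [5, 9] / [8];  Q = [1, 3] / [2]
  Insert 1 (step 4): P = [1, 9] / [5] / [8];  Q = [1, 3] / [2] / [4]
  Insert 7 (step 5): P = [1, 7] / [5, 9] / [8];  Q = [1, 3] / [2, 5] / [4]
  Insert 6 (step 6): P = [1, 6] / [5, 7] / [8, 9];  Q = [1, 3] / [2, 5] / [4, 6]
  Insert 2 (step 7): P = [1, 2] / [5, 6] / [7, 9] / [8];  Q = [1, 3] / [2, 5] / [4, 6] / [7]
  Insert 4 (step 8): P = [1, 2, 4] / [5, 6] / [7, 9] / [8];  Q = [1, 3, 8] / [2, 5] / [4, 6] / [7]
  Insert 3 (step 9): P = [1, 2, 3] / [4, 6] / [5, 9] / [7] / [8];  Q = [1, 3, 8] / [2, 5] / [4, 6] / [7] / [9]
Final shape: (3, 2, 2, 1, 1).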